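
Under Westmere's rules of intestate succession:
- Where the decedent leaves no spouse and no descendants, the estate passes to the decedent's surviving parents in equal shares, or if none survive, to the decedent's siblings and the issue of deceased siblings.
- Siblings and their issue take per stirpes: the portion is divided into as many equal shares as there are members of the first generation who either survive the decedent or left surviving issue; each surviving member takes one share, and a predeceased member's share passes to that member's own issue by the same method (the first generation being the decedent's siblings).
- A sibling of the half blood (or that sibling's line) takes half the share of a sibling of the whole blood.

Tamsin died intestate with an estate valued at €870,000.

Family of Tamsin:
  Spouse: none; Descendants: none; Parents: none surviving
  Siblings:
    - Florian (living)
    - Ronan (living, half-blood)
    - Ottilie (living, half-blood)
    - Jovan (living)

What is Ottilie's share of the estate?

Ottilie receives €145,000.

The entire €870,000 passes to the siblings and their issue.
Counting each half-blood sibling's line as half a unit, there are 3 units in €870,000, so one unit is €290,000. Whole-blood lines (Florian and Jovan) take €290,000 each; half-blood lines (Ronan and Ottilie) take €145,000 each.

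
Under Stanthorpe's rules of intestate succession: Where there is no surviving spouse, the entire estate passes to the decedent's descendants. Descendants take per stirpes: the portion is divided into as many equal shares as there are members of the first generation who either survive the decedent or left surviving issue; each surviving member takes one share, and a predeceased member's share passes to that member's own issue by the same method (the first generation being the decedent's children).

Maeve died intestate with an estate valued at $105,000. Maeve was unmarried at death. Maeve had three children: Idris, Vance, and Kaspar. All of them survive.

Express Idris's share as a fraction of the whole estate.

The entire $105,000 passes to the descendants.
That amount ($105,000) is divided into 3 shares of $35,000: Idris, Vance, and Kaspar each take $35,000.

Idris receives 1/3 of the estate.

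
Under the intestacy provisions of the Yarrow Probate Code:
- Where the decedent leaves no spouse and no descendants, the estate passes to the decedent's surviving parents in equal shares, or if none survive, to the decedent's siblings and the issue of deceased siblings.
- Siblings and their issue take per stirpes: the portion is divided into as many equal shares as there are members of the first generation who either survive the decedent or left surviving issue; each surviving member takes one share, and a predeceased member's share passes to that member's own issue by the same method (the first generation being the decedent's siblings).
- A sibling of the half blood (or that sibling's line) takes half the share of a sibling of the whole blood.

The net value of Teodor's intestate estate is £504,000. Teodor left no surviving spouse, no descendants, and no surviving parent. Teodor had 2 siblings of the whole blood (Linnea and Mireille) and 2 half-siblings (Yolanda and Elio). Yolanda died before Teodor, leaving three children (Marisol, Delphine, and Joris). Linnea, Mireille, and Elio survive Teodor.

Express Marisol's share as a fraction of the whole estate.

The entire £504,000 passes to the siblings and their issue.
Counting each half-blood sibling's line as half a unit, there are 3 units in £504,000, so one unit is £168,000. Whole-blood lines (Linnea and Mireille) take £168,000 each; half-blood lines (Yolanda and Elio) take £84,000 each.
Yolanda's share (£84,000) is divided into 3 shares of £28,000: Marisol, Delphine, and Joris each take £28,000.

Marisol receives 1/18 of the estate.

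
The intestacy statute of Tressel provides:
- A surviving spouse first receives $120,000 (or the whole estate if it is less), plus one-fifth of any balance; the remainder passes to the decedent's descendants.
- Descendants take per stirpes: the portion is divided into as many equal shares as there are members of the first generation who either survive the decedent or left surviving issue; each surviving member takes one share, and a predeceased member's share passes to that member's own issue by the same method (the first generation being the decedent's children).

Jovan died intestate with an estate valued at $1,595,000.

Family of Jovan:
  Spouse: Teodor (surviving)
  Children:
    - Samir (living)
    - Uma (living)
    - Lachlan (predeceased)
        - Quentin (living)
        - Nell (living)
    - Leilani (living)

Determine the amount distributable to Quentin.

Teodor first takes $120,000, leaving a balance of $1,475,000. Teodor then takes one-fifth of the balance ($295,000), for a total of $415,000. The remaining $1,180,000 passes to the descendants.
The descendants' portion ($1,180,000) is divided into 4 shares of $295,000: Samir, Uma, and Leilani each take $295,000; Lachlan's $295,000 share passes to Lachlan's issue.
Lachlan's share ($295,000) is divided into 2 shares of $147,500: Quentin and Nell each take $147,500.

Quentin receives $147,500.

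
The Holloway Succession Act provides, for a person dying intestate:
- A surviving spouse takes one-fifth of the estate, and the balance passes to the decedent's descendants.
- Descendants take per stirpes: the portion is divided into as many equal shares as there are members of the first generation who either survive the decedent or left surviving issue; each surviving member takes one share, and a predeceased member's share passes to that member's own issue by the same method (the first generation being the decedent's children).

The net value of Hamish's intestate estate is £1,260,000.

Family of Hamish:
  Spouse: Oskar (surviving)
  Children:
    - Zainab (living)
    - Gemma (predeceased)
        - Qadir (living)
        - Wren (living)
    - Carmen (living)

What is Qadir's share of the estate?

Oskar takes one-fifth of £1,260,000 = £252,000. The remaining £1,008,000 passes to the descendants.
The descendants' portion (£1,008,000) is divided into 3 shares of £336,000: Zainab and Carmen each take £336,000; Gemma's £336,000 share passes to Gemma's issue.
Gemma's share (£336,000) is divided into 2 shares of £168,000: Qadir and Wren each take £168,000.

Qadir receives £168,000.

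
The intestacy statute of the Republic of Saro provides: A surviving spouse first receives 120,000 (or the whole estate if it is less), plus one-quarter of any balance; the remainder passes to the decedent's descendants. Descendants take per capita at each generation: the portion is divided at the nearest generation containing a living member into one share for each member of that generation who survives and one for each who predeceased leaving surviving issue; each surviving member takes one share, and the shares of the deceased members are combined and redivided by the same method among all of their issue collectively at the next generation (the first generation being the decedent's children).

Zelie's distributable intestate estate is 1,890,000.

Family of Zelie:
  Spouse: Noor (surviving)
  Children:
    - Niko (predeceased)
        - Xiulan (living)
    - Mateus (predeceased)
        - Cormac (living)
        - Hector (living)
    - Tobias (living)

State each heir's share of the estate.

Noor first takes 120,000, leaving a balance of 1,770,000. Noor then takes one-quarter of the balance (442,500), for a total of 562,500. The remaining 1,327,500 passes to the descendants.
The descendants' portion (1,327,500) is divided at the children's generation into 3 shares of 442,500. Tobias takes 442,500. The 2 shares of the deceased (Niko and Mateus) are combined into a pool of 885,000.
That pool (885,000) is divided at the grandchildren's generation equally among Xiulan, Cormac, and Hector: 295,000 each.

Noor: 562,500; Xiulan: 295,000; Cormac: 295,000; Hector: 295,000; Tobias: 442,500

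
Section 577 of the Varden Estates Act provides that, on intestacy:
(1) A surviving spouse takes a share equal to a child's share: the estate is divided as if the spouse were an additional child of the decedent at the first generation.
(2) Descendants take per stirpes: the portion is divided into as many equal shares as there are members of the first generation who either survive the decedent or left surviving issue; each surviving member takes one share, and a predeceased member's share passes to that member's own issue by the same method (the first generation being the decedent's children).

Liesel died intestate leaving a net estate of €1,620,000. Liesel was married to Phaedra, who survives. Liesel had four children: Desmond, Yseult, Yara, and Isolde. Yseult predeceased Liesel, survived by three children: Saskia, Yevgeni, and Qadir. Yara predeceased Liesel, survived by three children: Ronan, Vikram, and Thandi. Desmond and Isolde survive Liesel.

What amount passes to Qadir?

The spouse counts as an additional share at the children's level, so there are 5 primary shares of €324,000. Phaedra takes one such share (€324,000).
The children's combined portion (€1,296,000) is divided into 4 shares of €324,000: Desmond and Isolde each take €324,000; Yseult's €324,000 share passes to Yseult's issue; Yara's €324,000 share passes to Yara's issue.
Yseult's share (€324,000) is divided into 3 shares of €108,000: Saskia, Yevgeni, and Qadir each take €108,000.
Yara's share (€324,000) is divided into 3 shares of €108,000: Ronan, Vikram, and Thandi each take €108,000.

Qadir receives €108,000.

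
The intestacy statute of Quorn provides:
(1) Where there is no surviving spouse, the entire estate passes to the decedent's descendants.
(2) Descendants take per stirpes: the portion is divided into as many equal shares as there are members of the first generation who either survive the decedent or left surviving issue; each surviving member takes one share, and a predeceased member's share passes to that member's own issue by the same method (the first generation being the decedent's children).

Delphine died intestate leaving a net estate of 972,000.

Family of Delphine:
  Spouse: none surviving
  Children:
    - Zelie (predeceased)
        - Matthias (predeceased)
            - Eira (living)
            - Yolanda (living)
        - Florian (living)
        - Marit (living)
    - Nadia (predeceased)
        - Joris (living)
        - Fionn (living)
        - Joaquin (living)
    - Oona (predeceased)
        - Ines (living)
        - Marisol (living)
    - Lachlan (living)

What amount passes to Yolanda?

Yolanda receives 40,500.

The entire 972,000 passes to the descendants.
That amount (972,000) is divided into 4 shares of 243,000: Lachlan takes 243,000; Zelie's 243,000 share passes to Zelie's issue; Nadia's 243,000 share passes to Nadia's issue; Oona's 243,000 share passes to Oona's issue.
Zelie's share (243,000) is divided into 3 shares of 81,000: Florian and Marit each take 81,000; Matthias's 81,000 share passes to Matthias's issue.
Matthias's share (81,000) is divided into 2 shares of 40,500: Eira and Yolanda each take 40,500.
Nadia's share (243,000) is divided into 3 shares of 81,000: Joris, Fionn, and Joaquin each take 81,000.
Oona's share (243,000) is divided into 2 shares of 121,500: Ines and Marisol each take 121,500.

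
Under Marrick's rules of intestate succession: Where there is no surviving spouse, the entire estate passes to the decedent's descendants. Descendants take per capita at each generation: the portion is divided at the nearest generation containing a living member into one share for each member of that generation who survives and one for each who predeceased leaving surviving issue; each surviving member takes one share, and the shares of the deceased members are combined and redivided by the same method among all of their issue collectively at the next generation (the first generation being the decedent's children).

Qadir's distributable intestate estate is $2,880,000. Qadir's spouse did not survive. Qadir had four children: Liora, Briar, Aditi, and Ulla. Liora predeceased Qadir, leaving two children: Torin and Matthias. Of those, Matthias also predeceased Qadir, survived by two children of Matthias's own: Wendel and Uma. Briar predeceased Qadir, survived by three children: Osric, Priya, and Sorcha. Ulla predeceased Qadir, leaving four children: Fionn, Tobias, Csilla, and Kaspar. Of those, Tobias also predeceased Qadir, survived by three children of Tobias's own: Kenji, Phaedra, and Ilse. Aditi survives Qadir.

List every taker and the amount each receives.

Torin: $240,000; Wendel: $96,000; Uma: $96,000; Osric: $240,000; Priya: $240,000; Sorcha: $240,000; Aditi: $720,000; Fionn: $240,000; Kenji: $96,000; Phaedra: $96,000; Ilse: $96,000; Csilla: $240,000; Kaspar: $240,000

The entire $2,880,000 passes to the descendants.
That amount ($2,880,000) is divided at the children's generation into 4 shares of $720,000. Aditi takes $720,000. The 3 shares of the deceased (Liora, Briar, and Ulla) are combined into a pool of $2,160,000.
That pool ($2,160,000) is divided at the grandchildren's generation into 9 shares of $240,000. Torin, Osric, Priya, Sorcha, Fionn, Csilla, and Kaspar each take $240,000. The 2 shares of the deceased (Matthias and Tobias) are combined into a pool of $480,000.
That pool ($480,000) is divided at the great-grandchildren's generation equally among Wendel, Uma, Kenji, Phaedra, and Ilse: $96,000 each.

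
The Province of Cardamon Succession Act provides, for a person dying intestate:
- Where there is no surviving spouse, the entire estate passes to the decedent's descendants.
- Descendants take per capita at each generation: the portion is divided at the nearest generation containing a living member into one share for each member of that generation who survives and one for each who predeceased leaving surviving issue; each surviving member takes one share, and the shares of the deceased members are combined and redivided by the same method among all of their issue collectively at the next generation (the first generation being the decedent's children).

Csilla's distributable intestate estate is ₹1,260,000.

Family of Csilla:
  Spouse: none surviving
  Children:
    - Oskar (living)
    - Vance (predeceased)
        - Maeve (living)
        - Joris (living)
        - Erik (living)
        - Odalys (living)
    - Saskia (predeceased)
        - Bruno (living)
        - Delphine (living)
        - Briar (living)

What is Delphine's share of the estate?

Delphine receives ₹120,000.

The entire ₹1,260,000 passes to the descendants.
That amount (₹1,260,000) is divided at the children's generation into 3 shares of ₹420,000. Oskar takes ₹420,000. The 2 shares of the deceased (Vance and Saskia) are combined into a pool of ₹840,000.
That pool (₹840,000) is divided at the grandchildren's generation equally among Maeve, Joris, Erik, Odalys, Bruno, Delphine, and Briar: ₹120,000 each.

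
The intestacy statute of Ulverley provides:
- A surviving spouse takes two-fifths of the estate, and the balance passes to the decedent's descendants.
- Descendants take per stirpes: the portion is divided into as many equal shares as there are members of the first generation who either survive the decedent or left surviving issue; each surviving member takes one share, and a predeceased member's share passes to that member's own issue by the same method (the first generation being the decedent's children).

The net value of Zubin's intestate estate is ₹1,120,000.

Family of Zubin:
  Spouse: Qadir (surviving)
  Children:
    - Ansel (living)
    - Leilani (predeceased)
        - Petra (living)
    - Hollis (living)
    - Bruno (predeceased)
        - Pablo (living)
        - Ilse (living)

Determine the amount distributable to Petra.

Petra receives ₹168,000.

Qadir takes two-fifths of ₹1,120,000 = ₹448,000. The remaining ₹672,000 passes to the descendants.
The descendants' portion (₹672,000) is divided into 4 shares of ₹168,000: Ansel and Hollis each take ₹168,000; Leilani's ₹168,000 share passes to Leilani's issue; Bruno's ₹168,000 share passes to Bruno's issue.
Leilani's share (₹168,000) passes entirely to Petra.
Bruno's share (₹168,000) is divided into 2 shares of ₹84,000: Pablo and Ilse each take ₹84,000.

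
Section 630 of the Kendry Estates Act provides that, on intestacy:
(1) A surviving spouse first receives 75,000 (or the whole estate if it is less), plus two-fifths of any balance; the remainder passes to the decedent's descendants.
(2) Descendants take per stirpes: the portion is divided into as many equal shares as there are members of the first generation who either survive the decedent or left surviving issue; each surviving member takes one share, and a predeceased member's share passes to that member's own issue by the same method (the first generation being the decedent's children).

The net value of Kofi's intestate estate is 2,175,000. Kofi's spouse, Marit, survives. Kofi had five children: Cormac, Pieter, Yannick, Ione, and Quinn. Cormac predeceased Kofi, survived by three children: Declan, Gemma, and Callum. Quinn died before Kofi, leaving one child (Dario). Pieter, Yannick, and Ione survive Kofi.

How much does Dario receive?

Dario receives 252,000.

Marit first takes 75,000, leaving a balance of 2,100,000. Marit then takes two-fifths of the balance (840,000), for a total of 915,000. The remaining 1,260,000 passes to the descendants.
The descendants' portion (1,260,000) is divided into 5 shares of 252,000: Pieter, Yannick, and Ione each take 252,000; Cormac's 252,000 share passes to Cormac's issue; Quinn's 252,000 share passes to Quinn's issue.
Cormac's share (252,000) is divided into 3 shares of 84,000: Declan, Gemma, and Callum each take 84,000.
Quinn's share (252,000) passes entirely to Dario.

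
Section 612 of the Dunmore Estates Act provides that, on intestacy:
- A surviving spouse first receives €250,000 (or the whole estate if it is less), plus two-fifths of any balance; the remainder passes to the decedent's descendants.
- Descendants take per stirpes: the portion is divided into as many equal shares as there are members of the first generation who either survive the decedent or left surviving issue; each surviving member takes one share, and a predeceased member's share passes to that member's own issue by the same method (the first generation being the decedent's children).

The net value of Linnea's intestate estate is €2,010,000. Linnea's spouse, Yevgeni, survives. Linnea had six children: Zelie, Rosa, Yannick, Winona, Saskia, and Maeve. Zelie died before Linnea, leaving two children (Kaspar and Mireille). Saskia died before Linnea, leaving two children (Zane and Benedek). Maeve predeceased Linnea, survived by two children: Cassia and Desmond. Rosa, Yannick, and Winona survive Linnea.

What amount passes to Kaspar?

Yevgeni first takes €250,000, leaving a balance of €1,760,000. Yevgeni then takes two-fifths of the balance (€704,000), for a total of €954,000. The remaining €1,056,000 passes to the descendants.
The descendants' portion (€1,056,000) is divided into 6 shares of €176,000: Rosa, Yannick, and Winona each take €176,000; Zelie's €176,000 share passes to Zelie's issue; Saskia's €176,000 share passes to Saskia's issue; Maeve's €176,000 share passes to Maeve's issue.
Zelie's share (€176,000) is divided into 2 shares of €88,000: Kaspar and Mireille each take €88,000.
Saskia's share (€176,000) is divided into 2 shares of €88,000: Zane and Benedek each take €88,000.
Maeve's share (€176,000) is divided into 2 shares of €88,000: Cassia and Desmond each take €88,000.

Kaspar receives €88,000.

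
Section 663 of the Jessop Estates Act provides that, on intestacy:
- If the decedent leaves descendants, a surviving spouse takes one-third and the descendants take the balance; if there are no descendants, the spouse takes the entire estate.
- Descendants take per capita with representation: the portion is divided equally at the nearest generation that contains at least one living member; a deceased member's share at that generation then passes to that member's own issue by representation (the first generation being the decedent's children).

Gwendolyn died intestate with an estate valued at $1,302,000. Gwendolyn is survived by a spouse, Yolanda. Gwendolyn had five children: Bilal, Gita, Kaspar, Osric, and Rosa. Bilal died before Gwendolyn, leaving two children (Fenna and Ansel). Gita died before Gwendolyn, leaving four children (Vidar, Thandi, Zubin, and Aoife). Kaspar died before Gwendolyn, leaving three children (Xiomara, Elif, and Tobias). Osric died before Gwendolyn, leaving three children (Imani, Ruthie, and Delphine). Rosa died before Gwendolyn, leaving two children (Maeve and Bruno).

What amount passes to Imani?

Yolanda takes one-third of $1,302,000 = $434,000. The remaining $868,000 passes to the descendants.
No child survives, so the initial division is made at the grandchildren's generation.
The descendants' portion ($868,000) is divided into 14 shares of $62,000: Fenna, Ansel, Vidar, Thandi, Zubin, Aoife, Xiomara, Elif, Tobias, Imani, Ruthie, Delphine, Maeve, and Bruno each take $62,000.

Imani receives $62,000.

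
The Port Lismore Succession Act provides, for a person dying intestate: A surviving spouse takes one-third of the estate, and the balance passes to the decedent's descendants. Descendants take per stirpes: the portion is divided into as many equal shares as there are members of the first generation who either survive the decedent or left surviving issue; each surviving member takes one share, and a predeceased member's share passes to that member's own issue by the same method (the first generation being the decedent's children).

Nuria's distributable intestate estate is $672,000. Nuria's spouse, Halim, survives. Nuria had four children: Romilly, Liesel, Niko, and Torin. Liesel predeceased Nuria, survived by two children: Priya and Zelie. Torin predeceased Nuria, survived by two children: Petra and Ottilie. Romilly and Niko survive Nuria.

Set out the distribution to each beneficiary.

Halim: $224,000; Romilly: $112,000; Priya: $56,000; Zelie: $56,000; Niko: $112,000; Petra: $56,000; Ottilie: $56,000

Halim takes one-third of $672,000 = $224,000. The remaining $448,000 passes to the descendants.
The descendants' portion ($448,000) is divided into 4 shares of $112,000: Romilly and Niko each take $112,000; Liesel's $112,000 share passes to Liesel's issue; Torin's $112,000 share passes to Torin's issue.
Liesel's share ($112,000) is divided into 2 shares of $56,000: Priya and Zelie each take $56,000.
Torin's share ($112,000) is divided into 2 shares of $56,000: Petra and Ottilie each take $56,000.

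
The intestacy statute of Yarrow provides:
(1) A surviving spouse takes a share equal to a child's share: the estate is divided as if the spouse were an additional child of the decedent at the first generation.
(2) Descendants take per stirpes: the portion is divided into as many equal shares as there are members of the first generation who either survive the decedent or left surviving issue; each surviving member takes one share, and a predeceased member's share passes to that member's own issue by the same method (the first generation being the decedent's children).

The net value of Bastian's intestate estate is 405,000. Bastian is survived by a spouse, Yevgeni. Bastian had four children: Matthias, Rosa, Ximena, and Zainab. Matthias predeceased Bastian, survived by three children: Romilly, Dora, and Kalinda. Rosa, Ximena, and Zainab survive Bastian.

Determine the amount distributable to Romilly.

The spouse counts as an additional share at the children's level, so there are 5 primary shares of 81,000. Yevgeni takes one such share (81,000).
The children's combined portion (324,000) is divided into 4 shares of 81,000: Rosa, Ximena, and Zainab each take 81,000; Matthias's 81,000 share passes to Matthias's issue.
Matthias's share (81,000) is divided into 3 shares of 27,000: Romilly, Dora, and Kalinda each take 27,000.

Romilly receives 27,000.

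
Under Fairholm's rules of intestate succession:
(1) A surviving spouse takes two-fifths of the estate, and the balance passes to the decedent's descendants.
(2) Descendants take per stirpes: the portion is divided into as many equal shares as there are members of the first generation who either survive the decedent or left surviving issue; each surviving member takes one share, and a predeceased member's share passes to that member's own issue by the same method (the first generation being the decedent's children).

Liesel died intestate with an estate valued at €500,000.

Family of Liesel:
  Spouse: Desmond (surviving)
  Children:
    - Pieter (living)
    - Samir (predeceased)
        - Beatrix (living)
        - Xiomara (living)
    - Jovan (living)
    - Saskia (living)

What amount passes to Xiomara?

Xiomara receives €37,500.

Desmond takes two-fifths of €500,000 = €200,000. The remaining €300,000 passes to the descendants.
The descendants' portion (€300,000) is divided into 4 shares of €75,000: Pieter, Jovan, and Saskia each take €75,000; Samir's €75,000 share passes to Samir's issue.
Samir's share (€75,000) is divided into 2 shares of €37,500: Beatrix and Xiomara each take €37,500.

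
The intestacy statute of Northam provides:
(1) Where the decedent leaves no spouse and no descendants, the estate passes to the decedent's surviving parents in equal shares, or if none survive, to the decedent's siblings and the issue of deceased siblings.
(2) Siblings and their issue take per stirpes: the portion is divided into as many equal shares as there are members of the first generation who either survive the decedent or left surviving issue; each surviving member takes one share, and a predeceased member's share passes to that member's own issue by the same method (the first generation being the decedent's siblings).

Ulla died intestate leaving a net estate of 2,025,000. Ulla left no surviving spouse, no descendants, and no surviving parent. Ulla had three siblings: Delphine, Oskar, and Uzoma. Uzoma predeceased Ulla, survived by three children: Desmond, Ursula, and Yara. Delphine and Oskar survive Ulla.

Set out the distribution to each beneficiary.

The entire 2,025,000 passes to the siblings and their issue.
That amount (2,025,000) is divided into 3 shares of 675,000: Delphine and Oskar each take 675,000; Uzoma's 675,000 share passes to Uzoma's issue.
Uzoma's share (675,000) is divided into 3 shares of 225,000: Desmond, Ursula, and Yara each take 225,000.

Delphine: 675,000; Oskar: 675,000; Desmond: 225,000; Ursula: 225,000; Yara: 225,000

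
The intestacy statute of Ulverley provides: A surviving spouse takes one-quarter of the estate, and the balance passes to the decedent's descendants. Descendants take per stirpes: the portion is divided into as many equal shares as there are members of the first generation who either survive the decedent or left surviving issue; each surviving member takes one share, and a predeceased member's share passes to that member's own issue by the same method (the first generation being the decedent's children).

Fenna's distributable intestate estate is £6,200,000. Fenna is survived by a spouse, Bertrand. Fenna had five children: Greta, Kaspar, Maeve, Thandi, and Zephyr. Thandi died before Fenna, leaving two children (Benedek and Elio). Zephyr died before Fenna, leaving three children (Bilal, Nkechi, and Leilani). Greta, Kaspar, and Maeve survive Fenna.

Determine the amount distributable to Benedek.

Benedek receives £465,000.

Bertrand takes one-quarter of £6,200,000 = £1,550,000. The remaining £4,650,000 passes to the descendants.
The descendants' portion (£4,650,000) is divided into 5 shares of £930,000: Greta, Kaspar, and Maeve each take £930,000; Thandi's £930,000 share passes to Thandi's issue; Zephyr's £930,000 share passes to Zephyr's issue.
Thandi's share (£930,000) is divided into 2 shares of £465,000: Benedek and Elio each take £465,000.
Zephyr's share (£930,000) is divided into 3 shares of £310,000: Bilal, Nkechi, and Leilani each take £310,000.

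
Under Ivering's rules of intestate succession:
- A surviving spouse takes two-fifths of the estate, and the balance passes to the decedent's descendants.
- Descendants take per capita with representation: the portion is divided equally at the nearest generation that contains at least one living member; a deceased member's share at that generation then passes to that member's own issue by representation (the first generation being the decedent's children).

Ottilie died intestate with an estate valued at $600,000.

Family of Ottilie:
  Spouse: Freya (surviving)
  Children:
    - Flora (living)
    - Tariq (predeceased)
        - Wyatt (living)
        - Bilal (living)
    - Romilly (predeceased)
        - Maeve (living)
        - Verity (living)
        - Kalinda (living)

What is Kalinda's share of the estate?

Freya takes two-fifths of $600,000 = $240,000. The remaining $360,000 passes to the descendants.
The descendants' portion ($360,000) is divided into 3 shares of $120,000: Flora takes $120,000; Tariq's $120,000 share passes to Tariq's issue; Romilly's $120,000 share passes to Romilly's issue.
Tariq's share ($120,000) is divided into 2 shares of $60,000: Wyatt and Bilal each take $60,000.
Romilly's share ($120,000) is divided into 3 shares of $40,000: Maeve, Verity, and Kalinda each take $40,000.

Kalinda receives $40,000.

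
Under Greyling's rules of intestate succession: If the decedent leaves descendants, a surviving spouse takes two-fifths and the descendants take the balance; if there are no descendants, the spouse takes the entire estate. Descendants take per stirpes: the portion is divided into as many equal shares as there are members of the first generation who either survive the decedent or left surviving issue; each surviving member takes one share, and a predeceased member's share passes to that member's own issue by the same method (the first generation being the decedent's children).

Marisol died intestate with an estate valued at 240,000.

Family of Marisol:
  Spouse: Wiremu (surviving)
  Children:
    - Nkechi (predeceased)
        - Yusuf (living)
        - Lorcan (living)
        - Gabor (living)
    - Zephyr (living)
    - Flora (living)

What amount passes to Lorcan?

Lorcan receives 16,000.

Wiremu takes two-fifths of 240,000 = 96,000. The remaining 144,000 passes to the descendants.
The descendants' portion (144,000) is divided into 3 shares of 48,000: Zephyr and Flora each take 48,000; Nkechi's 48,000 share passes to Nkechi's issue.
Nkechi's share (48,000) is divided into 3 shares of 16,000: Yusuf, Lorcan, and Gabor each take 16,000.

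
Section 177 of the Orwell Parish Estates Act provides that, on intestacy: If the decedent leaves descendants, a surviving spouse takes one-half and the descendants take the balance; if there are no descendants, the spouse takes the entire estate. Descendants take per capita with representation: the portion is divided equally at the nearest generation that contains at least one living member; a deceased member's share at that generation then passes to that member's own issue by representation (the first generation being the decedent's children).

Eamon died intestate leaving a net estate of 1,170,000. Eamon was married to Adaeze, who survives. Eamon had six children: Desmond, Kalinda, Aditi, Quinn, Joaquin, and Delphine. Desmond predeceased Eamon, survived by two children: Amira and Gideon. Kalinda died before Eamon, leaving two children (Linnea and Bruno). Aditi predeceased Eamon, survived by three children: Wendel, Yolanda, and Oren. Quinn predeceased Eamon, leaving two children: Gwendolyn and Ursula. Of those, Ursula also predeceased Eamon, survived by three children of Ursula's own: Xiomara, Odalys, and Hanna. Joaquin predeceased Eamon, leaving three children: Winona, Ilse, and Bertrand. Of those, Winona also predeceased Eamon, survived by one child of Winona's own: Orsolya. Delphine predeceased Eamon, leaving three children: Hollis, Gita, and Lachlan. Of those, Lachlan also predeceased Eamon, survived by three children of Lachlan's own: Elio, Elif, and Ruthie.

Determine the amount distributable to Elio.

Adaeze takes one-half of 1,170,000 = 585,000. The remaining 585,000 passes to the descendants.
No child survives, so the initial division is made at the grandchildren's generation.
The descendants' portion (585,000) is divided into 15 shares of 39,000: Amira, Gideon, Linnea, Bruno, Wendel, Yolanda, Oren, Gwendolyn, Ilse, Bertrand, Hollis, and Gita each take 39,000; Ursula's 39,000 share passes to Ursula's issue; Winona's 39,000 share passes to Winona's issue; Lachlan's 39,000 share passes to Lachlan's issue.
Ursula's share (39,000) is divided into 3 shares of 13,000: Xiomara, Odalys, and Hanna each take 13,000.
Winona's share (39,000) passes entirely to Orsolya.
Lachlan's share (39,000) is divided into 3 shares of 13,000: Elio, Elif, and Ruthie each take 13,000.

Elio receives 13,000.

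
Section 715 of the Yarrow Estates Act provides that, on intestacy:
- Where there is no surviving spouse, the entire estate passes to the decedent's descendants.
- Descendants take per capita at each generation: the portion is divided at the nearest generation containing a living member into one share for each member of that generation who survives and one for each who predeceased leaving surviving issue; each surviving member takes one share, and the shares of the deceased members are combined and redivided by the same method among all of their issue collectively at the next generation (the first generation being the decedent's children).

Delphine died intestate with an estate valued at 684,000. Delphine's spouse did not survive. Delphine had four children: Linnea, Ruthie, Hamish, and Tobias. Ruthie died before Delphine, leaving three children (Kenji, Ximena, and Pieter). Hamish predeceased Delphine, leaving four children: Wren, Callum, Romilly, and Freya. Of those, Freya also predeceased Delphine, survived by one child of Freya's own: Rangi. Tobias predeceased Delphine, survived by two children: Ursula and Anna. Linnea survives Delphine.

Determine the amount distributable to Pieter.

Pieter receives 57,000.

The entire 684,000 passes to the descendants.
That amount (684,000) is divided at the children's generation into 4 shares of 171,000. Linnea takes 171,000. The 3 shares of the deceased (Ruthie, Hamish, and Tobias) are combined into a pool of 513,000.
That pool (513,000) is divided at the grandchildren's generation into 9 shares of 57,000. Kenji, Ximena, Pieter, Wren, Callum, Romilly, Ursula, and Anna each take 57,000. The remaining share for the deceased Freya (57,000) is carried to the next generation.
That pool (57,000) passes entirely to Rangi, the sole taker at the great-grandchildren's generation.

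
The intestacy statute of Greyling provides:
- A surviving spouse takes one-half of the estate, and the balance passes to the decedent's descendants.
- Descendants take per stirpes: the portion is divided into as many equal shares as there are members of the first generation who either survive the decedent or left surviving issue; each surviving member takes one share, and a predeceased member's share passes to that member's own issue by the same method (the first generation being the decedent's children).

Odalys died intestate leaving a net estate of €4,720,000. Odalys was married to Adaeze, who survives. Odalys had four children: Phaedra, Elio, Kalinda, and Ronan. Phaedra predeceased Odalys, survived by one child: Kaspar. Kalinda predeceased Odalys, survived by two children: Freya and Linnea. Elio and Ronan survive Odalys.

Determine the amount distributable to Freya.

Freya receives €295,000.

Adaeze takes one-half of €4,720,000 = €2,360,000. The remaining €2,360,000 passes to the descendants.
The descendants' portion (€2,360,000) is divided into 4 shares of €590,000: Elio and Ronan each take €590,000; Phaedra's €590,000 share passes to Phaedra's issue; Kalinda's €590,000 share passes to Kalinda's issue.
Phaedra's share (€590,000) passes entirely to Kaspar.
Kalinda's share (€590,000) is divided into 2 shares of €295,000: Freya and Linnea each take €295,000.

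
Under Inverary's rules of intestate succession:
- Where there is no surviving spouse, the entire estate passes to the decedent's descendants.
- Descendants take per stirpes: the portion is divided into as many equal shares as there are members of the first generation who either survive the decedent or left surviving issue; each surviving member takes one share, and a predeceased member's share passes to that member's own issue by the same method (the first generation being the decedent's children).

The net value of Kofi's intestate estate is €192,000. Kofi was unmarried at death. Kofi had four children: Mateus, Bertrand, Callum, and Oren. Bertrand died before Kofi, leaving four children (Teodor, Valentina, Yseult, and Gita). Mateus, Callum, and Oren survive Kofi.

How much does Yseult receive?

Yseult receives €12,000.

The entire €192,000 passes to the descendants.
That amount (€192,000) is divided into 4 shares of €48,000: Mateus, Callum, and Oren each take €48,000; Bertrand's €48,000 share passes to Bertrand's issue.
Bertrand's share (€48,000) is divided into 4 shares of €12,000: Teodor, Valentina, Yseult, and Gita each take €12,000.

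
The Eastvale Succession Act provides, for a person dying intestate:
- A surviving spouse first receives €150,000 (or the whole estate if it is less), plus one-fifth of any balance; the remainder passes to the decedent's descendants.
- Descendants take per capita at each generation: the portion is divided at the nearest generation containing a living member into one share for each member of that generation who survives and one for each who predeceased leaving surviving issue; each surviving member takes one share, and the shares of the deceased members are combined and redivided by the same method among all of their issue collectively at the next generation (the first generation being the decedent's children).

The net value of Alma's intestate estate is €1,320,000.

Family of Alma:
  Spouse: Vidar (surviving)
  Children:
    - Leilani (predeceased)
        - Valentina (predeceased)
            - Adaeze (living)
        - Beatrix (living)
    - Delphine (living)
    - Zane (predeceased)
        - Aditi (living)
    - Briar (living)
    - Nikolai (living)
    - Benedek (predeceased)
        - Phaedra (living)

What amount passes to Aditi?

Vidar first takes €150,000, leaving a balance of €1,170,000. Vidar then takes one-fifth of the balance (€234,000), for a total of €384,000. The remaining €936,000 passes to the descendants.
The descendants' portion (€936,000) is divided at the children's generation into 6 shares of €156,000. Delphine, Briar, and Nikolai each take €156,000. The 3 shares of the deceased (Leilani, Zane, and Benedek) are combined into a pool of €468,000.
That pool (€468,000) is divided at the grandchildren's generation into 4 shares of €117,000. Beatrix, Aditi, and Phaedra each take €117,000. The remaining share for the deceased Valentina (€117,000) is carried to the next generation.
That pool (€117,000) passes entirely to Adaeze, the sole taker at the great-grandchildren's generation.

Aditi receives €117,000.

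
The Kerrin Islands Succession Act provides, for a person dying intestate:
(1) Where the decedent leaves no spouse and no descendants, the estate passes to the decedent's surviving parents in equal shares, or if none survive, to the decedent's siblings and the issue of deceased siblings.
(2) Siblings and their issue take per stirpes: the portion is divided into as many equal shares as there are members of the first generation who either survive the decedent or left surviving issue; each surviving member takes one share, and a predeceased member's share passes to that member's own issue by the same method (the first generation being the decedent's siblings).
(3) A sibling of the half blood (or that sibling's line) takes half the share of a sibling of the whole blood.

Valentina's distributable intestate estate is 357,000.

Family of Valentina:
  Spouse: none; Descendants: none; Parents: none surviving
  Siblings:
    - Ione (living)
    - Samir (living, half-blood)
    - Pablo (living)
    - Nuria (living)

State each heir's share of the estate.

The entire 357,000 passes to the siblings and their issue.
Counting each half-blood sibling's line as half a unit, there are 7/2 units in 357,000, so one unit is 102,000. Whole-blood lines (Ione, Pablo, and Nuria) take 102,000 each; half-blood lines (Samir) take 51,000 each.

Ione: 102,000; Samir: 51,000; Pablo: 102,000; Nuria: 102,000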